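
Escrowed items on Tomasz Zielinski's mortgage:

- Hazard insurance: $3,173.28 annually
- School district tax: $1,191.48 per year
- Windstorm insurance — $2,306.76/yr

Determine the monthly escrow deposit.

Hazard insurance = $3,173.28
School district tax = $1,191.48
Windstorm insurance = $2,306.76
Total annual escrow = $6,671.52
Base monthly escrow = $6,671.52 ÷ 12 = $555.96

$555.96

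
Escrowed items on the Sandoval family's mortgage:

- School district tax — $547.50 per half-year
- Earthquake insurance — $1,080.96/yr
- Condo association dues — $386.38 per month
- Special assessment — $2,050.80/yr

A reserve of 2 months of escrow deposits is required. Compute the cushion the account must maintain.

School district tax: $547.50 × 2 = $1,095.00 per year
Earthquake insurance: $1,080.96 per year
Condo association dues: $386.38 × 12 = $4,636.56 per year
Special assessment: $2,050.80 per year
Yearly total = $1,095.00 + $1,080.96 + $4,636.56 + $2,050.80 = $8,863.32
Monthly escrow = $8,863.32 ÷ 12 = $738.61
Cushion = 2 × $738.61 = $1,477.22

$1,477.22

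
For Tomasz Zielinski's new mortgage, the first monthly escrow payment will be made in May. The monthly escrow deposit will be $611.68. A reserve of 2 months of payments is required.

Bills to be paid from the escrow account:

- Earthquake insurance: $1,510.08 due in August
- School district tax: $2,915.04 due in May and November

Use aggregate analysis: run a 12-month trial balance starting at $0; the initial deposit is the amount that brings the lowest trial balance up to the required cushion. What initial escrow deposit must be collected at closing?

Cushion = 2 × $611.68 = $1,223.36
Trial balance (start $0, +$611.68 each month, − disbursements):
  May: +$611.68 − $2,915.04 → -$2,303.36
  Jun: +$611.68 → -$1,691.68
  Jul: +$611.68 → -$1,080.00
  Aug: +$611.68 − $1,510.08 → -$1,978.40
  Sep: +$611.68 → -$1,366.72
  Oct: +$611.68 → -$755.04
  Nov: +$611.68 − $2,915.04 → -$3,058.40
  Dec: +$611.68 → -$2,446.72
  Jan: +$611.68 → -$1,835.04
  Feb: +$611.68 → -$1,223.36
  Mar: +$611.68 → -$611.68
  Apr: +$611.68 → $0.00
Lowest trial balance = -$3,058.40 (Nov)
Initial deposit = cushion − low point = $1,223.36 − (-$3,058.40) = $4,281.76

$4,281.76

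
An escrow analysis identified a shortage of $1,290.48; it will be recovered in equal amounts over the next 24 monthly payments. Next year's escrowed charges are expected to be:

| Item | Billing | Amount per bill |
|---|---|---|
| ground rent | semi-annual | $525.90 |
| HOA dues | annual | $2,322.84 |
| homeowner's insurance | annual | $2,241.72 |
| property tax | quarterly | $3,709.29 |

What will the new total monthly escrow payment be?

Ground rent — $525.90 × 2 = $1,051.80
HOA dues — $2,322.84
Homeowner's insurance — $2,241.72
Property tax — $3,709.29 × 4 = $14,837.16
Total per year = $1,051.80 + $2,322.84 + $2,241.72 + $14,837.16 = $20,453.52
Base monthly escrow = $20,453.52 / 12 = $1,704.46
Shortage per month = $1,290.48 ÷ 24 = $53.77
New monthly escrow = $1,704.46 + $53.77 = $1,758.23

$1,758.23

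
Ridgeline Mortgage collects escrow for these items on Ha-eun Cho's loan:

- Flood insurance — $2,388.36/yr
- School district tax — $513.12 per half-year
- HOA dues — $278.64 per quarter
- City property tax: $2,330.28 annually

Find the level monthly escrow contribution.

Flood insurance: $2,388.36/yr
School district tax: $513.12 × 2 = $1,026.24/yr
HOA dues: $278.64 × 4 = $1,114.56/yr
City property tax: $2,330.28/yr
Total per year = $2,388.36 + $1,026.24 + $1,114.56 + $2,330.28 = $6,859.44
Monthly escrow = $6,859.44 ÷ 12 = $571.62

$571.62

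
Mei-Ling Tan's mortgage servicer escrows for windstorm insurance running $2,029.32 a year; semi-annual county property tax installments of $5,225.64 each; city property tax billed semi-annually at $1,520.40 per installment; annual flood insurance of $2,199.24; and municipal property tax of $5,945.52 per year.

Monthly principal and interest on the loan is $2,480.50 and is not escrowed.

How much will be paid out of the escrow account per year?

Windstorm insurance — $2,029.32
County property tax — $5,225.64 × 2 = $10,451.28
City property tax — $1,520.40 × 2 = $3,040.80
Flood insurance — $2,199.24
Municipal property tax — $5,945.52
Annual escrow total = $2,029.32 + $10,451.28 + $3,040.80 + $2,199.24 + $5,945.52 = $23,666.16

$23,666.16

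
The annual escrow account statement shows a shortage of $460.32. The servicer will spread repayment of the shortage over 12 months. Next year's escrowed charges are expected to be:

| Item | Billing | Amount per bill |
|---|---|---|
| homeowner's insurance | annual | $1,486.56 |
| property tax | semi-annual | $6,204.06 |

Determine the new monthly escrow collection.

Homeowner's insurance = $1,486.56 annually
Property tax = $6,204.06 × 2 = $12,408.12 annually
Total annual escrow = $1,486.56 + $12,408.12 = $13,894.68
Monthly = $13,894.68 ÷ 12 = $1,157.89
Shortage per month = $460.32 ÷ 12 = $38.36
Adjusted monthly = $1,157.89 + $38.36 = $1,196.25

$1,196.25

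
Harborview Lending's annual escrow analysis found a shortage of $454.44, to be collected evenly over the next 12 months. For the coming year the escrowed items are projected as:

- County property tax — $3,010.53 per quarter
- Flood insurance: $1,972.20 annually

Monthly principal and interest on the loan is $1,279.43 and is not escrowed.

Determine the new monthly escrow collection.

$1,205.73

County property tax = $3,010.53 × 4 = $12,042.12 per year
Flood insurance = $1,972.20 per year
Annual escrow total = $12,042.12 + $1,972.20 = $14,014.32
Monthly = $14,014.32 / 12 = $1,167.86
Shortage spread = $454.44 / 12 = $37.87/mo
Adjusted monthly = $1,167.86 + $37.87 = $1,205.73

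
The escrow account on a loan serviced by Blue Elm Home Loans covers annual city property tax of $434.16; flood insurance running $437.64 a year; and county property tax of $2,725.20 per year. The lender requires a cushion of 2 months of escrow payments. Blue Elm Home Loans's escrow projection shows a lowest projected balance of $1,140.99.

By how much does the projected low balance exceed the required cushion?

$541.49

City property tax: $434.16/yr
Flood insurance: $437.64/yr
County property tax: $2,725.20/yr
Total per year = $434.16 + $437.64 + $2,725.20 = $3,597.00
Per month = $3,597.00 / 12 = $299.75
Required reserve = 2 × $299.75 = $599.50
Excess over cushion: $1,140.99 − $599.50 = $541.49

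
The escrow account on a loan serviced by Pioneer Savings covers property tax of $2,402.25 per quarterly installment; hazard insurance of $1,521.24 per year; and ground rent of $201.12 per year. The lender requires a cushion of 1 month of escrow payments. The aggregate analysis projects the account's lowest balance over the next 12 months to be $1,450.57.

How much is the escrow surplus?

$506.29

Property tax = $2,402.25 × 4 = $9,609.00 per year
Hazard insurance = $1,521.24 per year
Ground rent = $201.12 per year
Combined annual = $11,331.36
Per month = $11,331.36 / 12 = $944.28
Required cushion = 1 × $944.28 = $944.28
Surplus = $1,450.57 − $944.28 = $506.29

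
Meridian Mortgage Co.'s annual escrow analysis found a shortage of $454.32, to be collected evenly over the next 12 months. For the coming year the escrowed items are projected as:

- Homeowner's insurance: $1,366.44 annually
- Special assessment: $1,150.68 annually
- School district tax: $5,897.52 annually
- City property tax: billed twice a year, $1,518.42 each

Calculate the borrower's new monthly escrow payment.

Homeowner's insurance — $1,366.44
Special assessment — $1,150.68
School district tax — $5,897.52
City property tax — $1,518.42 × 2 = $3,036.84
Total per year = $1,366.44 + $1,150.68 + $5,897.52 + $3,036.84 = $11,451.48
Monthly = $11,451.48 / 12 = $954.29
Shortage per month = $454.32 / 12 = $37.86
New monthly escrow = $954.29 + $37.86 = $992.15

$992.15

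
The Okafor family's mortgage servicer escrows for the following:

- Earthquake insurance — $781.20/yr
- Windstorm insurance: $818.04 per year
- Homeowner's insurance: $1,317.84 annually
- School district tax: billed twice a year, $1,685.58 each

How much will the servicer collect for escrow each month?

Earthquake insurance: $781.20 annually
Windstorm insurance: $818.04 annually
Homeowner's insurance: $1,317.84 annually
School district tax: $1,685.58 × 2 = $3,371.16 annually
Combined annual = $781.20 + $818.04 + $1,317.84 + $3,371.16 = $6,288.24
Monthly escrow = $6,288.24 / 12 = $524.02

$524.02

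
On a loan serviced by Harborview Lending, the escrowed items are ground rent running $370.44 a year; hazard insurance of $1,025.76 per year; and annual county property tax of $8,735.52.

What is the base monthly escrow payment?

$844.31

Ground rent — $370.44/yr
Hazard insurance — $1,025.76/yr
County property tax — $8,735.52/yr
Yearly total = $370.44 + $1,025.76 + $8,735.52 = $10,131.72
Monthly escrow = $10,131.72 ÷ 12 = $844.31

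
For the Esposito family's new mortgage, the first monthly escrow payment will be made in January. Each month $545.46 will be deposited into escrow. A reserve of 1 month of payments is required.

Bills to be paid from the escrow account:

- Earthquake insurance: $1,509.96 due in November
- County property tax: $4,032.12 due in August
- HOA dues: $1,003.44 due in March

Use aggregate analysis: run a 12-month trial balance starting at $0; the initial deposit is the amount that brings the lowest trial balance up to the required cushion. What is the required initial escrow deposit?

Cushion = 1 × $545.46 = $545.46
Trial balance (start $0, +$545.46 each month, − disbursements):
  Jan: +$545.46 → $545.46
  Feb: +$545.46 → $1,090.92
  Mar: +$545.46 − $1,003.44 → $632.94
  Apr: +$545.46 → $1,178.40
  May: +$545.46 → $1,723.86
  Jun: +$545.46 → $2,269.32
  Jul: +$545.46 → $2,814.78
  Aug: +$545.46 − $4,032.12 → -$671.88
  Sep: +$545.46 → -$126.42
  Oct: +$545.46 → $419.04
  Nov: +$545.46 − $1,509.96 → -$545.46
  Dec: +$545.46 → $0.00
Lowest trial balance = -$671.88 (Aug)
Initial deposit = cushion − low point = $545.46 − (-$671.88) = $1,217.34

$1,217.34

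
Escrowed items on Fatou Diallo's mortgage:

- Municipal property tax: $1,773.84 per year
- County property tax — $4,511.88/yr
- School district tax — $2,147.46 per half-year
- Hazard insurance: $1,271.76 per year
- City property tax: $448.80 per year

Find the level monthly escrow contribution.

Municipal property tax — $1,773.84
County property tax — $4,511.88
School district tax — $2,147.46 × 2 = $4,294.92
Hazard insurance — $1,271.76
City property tax — $448.80
Yearly total = $1,773.84 + $4,511.88 + $4,294.92 + $1,271.76 + $448.80 = $12,301.20
Per month = $12,301.20 ÷ 12 = $1,025.10

$1,025.10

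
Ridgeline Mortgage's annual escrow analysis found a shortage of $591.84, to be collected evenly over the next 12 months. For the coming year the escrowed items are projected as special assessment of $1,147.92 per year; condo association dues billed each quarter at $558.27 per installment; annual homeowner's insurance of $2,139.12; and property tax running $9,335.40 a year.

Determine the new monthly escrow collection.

$1,287.28

Special assessment — $1,147.92
Condo association dues — $558.27 × 4 = $2,233.08
Homeowner's insurance — $2,139.12
Property tax — $9,335.40
Combined annual = $14,855.52
Monthly = $14,855.52 / 12 = $1,237.96
Shortage per month = $591.84 / 12 = $49.32
Adjusted monthly = $1,237.96 + $49.32 = $1,287.28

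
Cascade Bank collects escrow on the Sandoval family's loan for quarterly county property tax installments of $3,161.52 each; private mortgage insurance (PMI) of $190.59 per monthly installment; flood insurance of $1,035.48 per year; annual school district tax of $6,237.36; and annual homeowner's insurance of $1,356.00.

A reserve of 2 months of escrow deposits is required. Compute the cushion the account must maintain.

$3,927.00

County property tax: $3,161.52 × 4 = $12,646.08 per year
Private mortgage insurance (PMI): $190.59 × 12 = $2,287.08 per year
Flood insurance: $1,035.48 per year
School district tax: $6,237.36 per year
Homeowner's insurance: $1,356.00 per year
Total per year = $12,646.08 + $2,287.08 + $1,035.48 + $6,237.36 + $1,356.00 = $23,562.00
Base monthly escrow = $23,562.00 ÷ 12 = $1,963.50
Required cushion = 2 × $1,963.50 = $3,927.00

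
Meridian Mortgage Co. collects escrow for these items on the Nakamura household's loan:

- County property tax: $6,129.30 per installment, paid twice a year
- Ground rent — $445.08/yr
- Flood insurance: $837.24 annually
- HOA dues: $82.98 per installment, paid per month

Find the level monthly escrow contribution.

$1,211.39

County property tax: $6,129.30 × 2 = $12,258.60 annually
Ground rent: $445.08 annually
Flood insurance: $837.24 annually
HOA dues: $82.98 × 12 = $995.76 annually
Annual escrow total = $14,536.68
Per month = $14,536.68 / 12 = $1,211.39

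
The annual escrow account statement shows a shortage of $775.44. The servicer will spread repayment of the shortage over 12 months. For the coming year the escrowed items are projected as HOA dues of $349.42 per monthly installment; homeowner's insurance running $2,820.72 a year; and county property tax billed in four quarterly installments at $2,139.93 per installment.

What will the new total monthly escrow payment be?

HOA dues = $349.42 × 12 = $4,193.04 annually
Homeowner's insurance = $2,820.72 annually
County property tax = $2,139.93 × 4 = $8,559.72 annually
Annual escrow total = $4,193.04 + $2,820.72 + $8,559.72 = $15,573.48
Monthly = $15,573.48 / 12 = $1,297.79
Shortage per month = $775.44 ÷ 12 = $64.62
New monthly escrow = $1,297.79 + $64.62 = $1,362.41

$1,362.41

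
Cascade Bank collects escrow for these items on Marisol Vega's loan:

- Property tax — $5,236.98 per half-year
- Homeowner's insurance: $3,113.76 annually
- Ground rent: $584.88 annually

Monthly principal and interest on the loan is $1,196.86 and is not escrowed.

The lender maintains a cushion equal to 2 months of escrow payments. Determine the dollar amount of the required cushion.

$2,362.10

Property tax = $5,236.98 × 2 = $10,473.96 per year
Homeowner's insurance = $3,113.76 per year
Ground rent = $584.88 per year
Combined annual = $10,473.96 + $3,113.76 + $584.88 = $14,172.60
Per month = $14,172.60 / 12 = $1,181.05
Reserve = 2 × $1,181.05 = $2,362.10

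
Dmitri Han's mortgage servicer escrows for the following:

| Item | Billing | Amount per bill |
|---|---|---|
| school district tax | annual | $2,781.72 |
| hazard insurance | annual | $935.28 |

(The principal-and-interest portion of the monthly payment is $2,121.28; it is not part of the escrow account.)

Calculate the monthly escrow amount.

$309.75

School district tax: $2,781.72 annually
Hazard insurance: $935.28 annually
Total annual escrow = $3,717.00
Base monthly escrow = $3,717.00 / 12 = $309.75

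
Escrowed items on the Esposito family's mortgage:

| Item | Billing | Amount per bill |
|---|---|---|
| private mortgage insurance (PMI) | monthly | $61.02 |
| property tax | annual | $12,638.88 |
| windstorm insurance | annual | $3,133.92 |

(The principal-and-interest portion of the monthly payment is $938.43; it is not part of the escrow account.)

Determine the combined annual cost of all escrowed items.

$16,505.04

Private mortgage insurance (PMI) — $61.02 × 12 = $732.24
Property tax — $12,638.88
Windstorm insurance — $3,133.92
Total annual escrow = $16,505.04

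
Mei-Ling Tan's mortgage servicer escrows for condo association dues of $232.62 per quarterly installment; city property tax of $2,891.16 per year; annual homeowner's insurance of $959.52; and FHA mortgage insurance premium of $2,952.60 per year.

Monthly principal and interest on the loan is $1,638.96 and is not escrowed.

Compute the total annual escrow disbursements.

$7,733.76

Condo association dues: $232.62 × 4 = $930.48
City property tax: $2,891.16
Homeowner's insurance: $959.52
FHA mortgage insurance premium: $2,952.60
Total per year = $7,733.76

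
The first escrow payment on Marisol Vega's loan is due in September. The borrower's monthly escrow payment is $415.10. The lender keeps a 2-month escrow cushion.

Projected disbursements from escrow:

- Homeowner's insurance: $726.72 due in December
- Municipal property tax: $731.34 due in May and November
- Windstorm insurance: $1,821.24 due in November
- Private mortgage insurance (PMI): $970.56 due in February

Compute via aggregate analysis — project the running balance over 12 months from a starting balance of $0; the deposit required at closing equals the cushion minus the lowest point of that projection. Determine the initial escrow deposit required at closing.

$2,589.46

Cushion = 2 × $415.10 = $830.20
Trial balance (start $0, +$415.10 each month, − disbursements):
  Sep: +$415.10 → $415.10
  Oct: +$415.10 → $830.20
  Nov: +$415.10 − $2,552.58 → -$1,307.28
  Dec: +$415.10 − $726.72 → -$1,618.90
  Jan: +$415.10 → -$1,203.80
  Feb: +$415.10 − $970.56 → -$1,759.26
  Mar: +$415.10 → -$1,344.16
  Apr: +$415.10 → -$929.06
  May: +$415.10 − $731.34 → -$1,245.30
  Jun: +$415.10 → -$830.20
  Jul: +$415.10 → -$415.10
  Aug: +$415.10 → $0.00
Lowest trial balance = -$1,759.26 (Feb)
Initial deposit = cushion − low point = $830.20 − (-$1,759.26) = $2,589.46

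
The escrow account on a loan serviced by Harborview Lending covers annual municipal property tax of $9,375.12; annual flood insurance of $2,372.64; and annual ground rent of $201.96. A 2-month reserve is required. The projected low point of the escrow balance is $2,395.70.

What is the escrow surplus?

$404.08

Municipal property tax: $9,375.12/yr
Flood insurance: $2,372.64/yr
Ground rent: $201.96/yr
Annual escrow total = $11,949.72
Monthly = $11,949.72 ÷ 12 = $995.81
Required reserve = 2 × $995.81 = $1,991.62
Excess over cushion: $2,395.70 − $1,991.62 = $404.08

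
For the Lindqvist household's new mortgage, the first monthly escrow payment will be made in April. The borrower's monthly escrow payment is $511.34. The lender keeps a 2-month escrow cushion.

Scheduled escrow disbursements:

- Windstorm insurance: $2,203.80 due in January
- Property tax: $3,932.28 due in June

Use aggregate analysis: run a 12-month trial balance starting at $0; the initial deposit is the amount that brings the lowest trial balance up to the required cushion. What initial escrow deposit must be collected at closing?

$3,420.94

Cushion = 2 × $511.34 = $1,022.68
Trial balance (start $0, +$511.34 each month, − disbursements):
  Apr: +$511.34 → $511.34
  May: +$511.34 → $1,022.68
  Jun: +$511.34 − $3,932.28 → -$2,398.26
  Jul: +$511.34 → -$1,886.92
  Aug: +$511.34 → -$1,375.58
  Sep: +$511.34 → -$864.24
  Oct: +$511.34 → -$352.90
  Nov: +$511.34 → $158.44
  Dec: +$511.34 → $669.78
  Jan: +$511.34 − $2,203.80 → -$1,022.68
  Feb: +$511.34 → -$511.34
  Mar: +$511.34 → $0.00
Lowest trial balance = -$2,398.26 (Jun)
Initial deposit = cushion − low point = $1,022.68 − (-$2,398.26) = $3,420.94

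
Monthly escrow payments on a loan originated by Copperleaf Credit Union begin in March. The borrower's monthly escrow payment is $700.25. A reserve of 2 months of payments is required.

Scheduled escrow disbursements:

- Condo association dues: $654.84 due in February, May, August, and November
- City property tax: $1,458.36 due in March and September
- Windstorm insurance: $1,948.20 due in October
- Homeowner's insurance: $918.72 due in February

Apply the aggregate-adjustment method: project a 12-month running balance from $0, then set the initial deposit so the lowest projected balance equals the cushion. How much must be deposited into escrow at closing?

Cushion = 2 × $700.25 = $1,400.50
Trial balance (start $0, +$700.25 each month, − disbursements):
  Mar: +$700.25 − $1,458.36 → -$758.11
  Apr: +$700.25 → -$57.86
  May: +$700.25 − $654.84 → -$12.45
  Jun: +$700.25 → $687.80
  Jul: +$700.25 → $1,388.05
  Aug: +$700.25 − $654.84 → $1,433.46
  Sep: +$700.25 − $1,458.36 → $675.35
  Oct: +$700.25 − $1,948.20 → -$572.60
  Nov: +$700.25 − $654.84 → -$527.19
  Dec: +$700.25 → $173.06
  Jan: +$700.25 → $873.31
  Feb: +$700.25 − $1,573.56 → $0.00
Lowest trial balance = -$758.11 (Mar)
Initial deposit = cushion − low point = $1,400.50 − (-$758.11) = $2,158.61

$2,158.61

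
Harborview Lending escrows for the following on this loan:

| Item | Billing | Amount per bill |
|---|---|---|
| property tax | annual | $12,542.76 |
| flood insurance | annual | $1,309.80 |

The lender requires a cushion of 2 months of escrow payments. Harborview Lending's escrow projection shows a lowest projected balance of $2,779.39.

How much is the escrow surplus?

$470.63

Property tax: $12,542.76 annually
Flood insurance: $1,309.80 annually
Total annual escrow = $13,852.56
Monthly = $13,852.56 ÷ 12 = $1,154.38
Required cushion = 2 × $1,154.38 = $2,308.76
Excess over cushion: $2,779.39 − $2,308.76 = $470.63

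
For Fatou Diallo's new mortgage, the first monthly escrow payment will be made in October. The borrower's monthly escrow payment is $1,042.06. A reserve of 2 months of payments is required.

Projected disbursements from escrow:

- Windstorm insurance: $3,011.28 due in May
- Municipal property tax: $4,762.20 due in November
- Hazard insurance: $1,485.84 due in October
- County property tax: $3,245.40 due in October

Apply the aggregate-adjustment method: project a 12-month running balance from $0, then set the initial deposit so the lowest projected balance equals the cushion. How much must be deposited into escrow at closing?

Cushion = 2 × $1,042.06 = $2,084.12
Trial balance (start $0, +$1,042.06 each month, − disbursements):
  Oct: +$1,042.06 − $4,731.24 → -$3,689.18
  Nov: +$1,042.06 − $4,762.20 → -$7,409.32
  Dec: +$1,042.06 → -$6,367.26
  Jan: +$1,042.06 → -$5,325.20
  Feb: +$1,042.06 → -$4,283.14
  Mar: +$1,042.06 → -$3,241.08
  Apr: +$1,042.06 → -$2,199.02
  May: +$1,042.06 − $3,011.28 → -$4,168.24
  Jun: +$1,042.06 → -$3,126.18
  Jul: +$1,042.06 → -$2,084.12
  Aug: +$1,042.06 → -$1,042.06
  Sep: +$1,042.06 → $0.00
Lowest trial balance = -$7,409.32 (Nov)
Initial deposit = cushion − low point = $2,084.12 − (-$7,409.32) = $9,493.44

$9,493.44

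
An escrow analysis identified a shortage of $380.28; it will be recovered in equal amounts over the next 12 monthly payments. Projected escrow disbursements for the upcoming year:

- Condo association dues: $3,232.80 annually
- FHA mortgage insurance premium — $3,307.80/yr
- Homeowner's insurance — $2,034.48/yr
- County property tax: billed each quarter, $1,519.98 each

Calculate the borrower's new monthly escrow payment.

$1,252.94

Condo association dues — $3,232.80/yr
FHA mortgage insurance premium — $3,307.80/yr
Homeowner's insurance — $2,034.48/yr
County property tax — $1,519.98 × 4 = $6,079.92/yr
Combined annual = $14,655.00
Monthly escrow = $14,655.00 ÷ 12 = $1,221.25
Shortage spread = $380.28 / 12 = $31.69/mo
Adjusted monthly = $1,221.25 + $31.69 = $1,252.94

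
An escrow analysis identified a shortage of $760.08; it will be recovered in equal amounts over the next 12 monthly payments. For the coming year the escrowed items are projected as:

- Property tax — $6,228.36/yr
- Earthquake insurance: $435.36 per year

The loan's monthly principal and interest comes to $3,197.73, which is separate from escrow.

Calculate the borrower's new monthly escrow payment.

$618.65

Property tax — $6,228.36 annually
Earthquake insurance — $435.36 annually
Combined annual = $6,228.36 + $435.36 = $6,663.72
Monthly escrow = $6,663.72 / 12 = $555.31
Shortage spread = $760.08 ÷ 12 = $63.34/mo
New monthly escrow = $555.31 + $63.34 = $618.65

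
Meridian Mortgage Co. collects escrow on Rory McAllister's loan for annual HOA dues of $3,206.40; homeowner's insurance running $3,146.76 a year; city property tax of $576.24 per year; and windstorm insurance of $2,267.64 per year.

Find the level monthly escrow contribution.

HOA dues = $3,206.40
Homeowner's insurance = $3,146.76
City property tax = $576.24
Windstorm insurance = $2,267.64
Combined annual = $3,206.40 + $3,146.76 + $576.24 + $2,267.64 = $9,197.04
Monthly escrow = $9,197.04 / 12 = $766.42

$766.42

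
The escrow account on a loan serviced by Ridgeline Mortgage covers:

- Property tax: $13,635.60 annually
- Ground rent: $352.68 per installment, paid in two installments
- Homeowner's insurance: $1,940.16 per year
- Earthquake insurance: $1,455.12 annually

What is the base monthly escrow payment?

Property tax — $13,635.60/yr
Ground rent — $352.68 × 2 = $705.36/yr
Homeowner's insurance — $1,940.16/yr
Earthquake insurance — $1,455.12/yr
Total annual escrow = $13,635.60 + $705.36 + $1,940.16 + $1,455.12 = $17,736.24
Monthly escrow = $17,736.24 / 12 = $1,478.02

$1,478.02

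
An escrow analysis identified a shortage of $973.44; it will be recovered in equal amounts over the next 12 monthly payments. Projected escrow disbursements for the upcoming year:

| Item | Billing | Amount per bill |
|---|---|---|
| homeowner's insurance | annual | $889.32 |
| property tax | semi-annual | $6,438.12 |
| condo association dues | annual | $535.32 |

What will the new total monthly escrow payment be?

$1,272.86

Homeowner's insurance — $889.32 per year
Property tax — $6,438.12 × 2 = $12,876.24 per year
Condo association dues — $535.32 per year
Combined annual = $14,300.88
Base monthly escrow = $14,300.88 ÷ 12 = $1,191.74
Shortage per month = $973.44 ÷ 12 = $81.12
Adjusted monthly = $1,191.74 + $81.12 = $1,272.86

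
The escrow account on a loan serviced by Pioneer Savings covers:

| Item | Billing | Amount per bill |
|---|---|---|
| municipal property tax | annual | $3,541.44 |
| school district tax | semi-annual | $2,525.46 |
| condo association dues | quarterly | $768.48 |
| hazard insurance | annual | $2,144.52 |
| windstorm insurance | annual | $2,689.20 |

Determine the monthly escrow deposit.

$1,375.00

Municipal property tax = $3,541.44/yr
School district tax = $2,525.46 × 2 = $5,050.92/yr
Condo association dues = $768.48 × 4 = $3,073.92/yr
Hazard insurance = $2,144.52/yr
Windstorm insurance = $2,689.20/yr
Total per year = $16,500.00
Monthly = $16,500.00 / 12 = $1,375.00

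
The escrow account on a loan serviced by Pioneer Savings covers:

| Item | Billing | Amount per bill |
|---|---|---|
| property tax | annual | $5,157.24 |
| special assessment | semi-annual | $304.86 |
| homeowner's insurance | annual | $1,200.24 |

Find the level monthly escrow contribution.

$580.60

Property tax — $5,157.24/yr
Special assessment — $304.86 × 2 = $609.72/yr
Homeowner's insurance — $1,200.24/yr
Total annual escrow = $5,157.24 + $609.72 + $1,200.24 = $6,967.20
Base monthly escrow = $6,967.20 ÷ 12 = $580.60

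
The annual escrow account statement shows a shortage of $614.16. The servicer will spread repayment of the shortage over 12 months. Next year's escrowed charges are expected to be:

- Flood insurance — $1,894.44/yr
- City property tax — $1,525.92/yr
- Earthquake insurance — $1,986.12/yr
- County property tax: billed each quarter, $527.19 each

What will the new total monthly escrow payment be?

Flood insurance = $1,894.44/yr
City property tax = $1,525.92/yr
Earthquake insurance = $1,986.12/yr
County property tax = $527.19 × 4 = $2,108.76/yr
Yearly total = $1,894.44 + $1,525.92 + $1,986.12 + $2,108.76 = $7,515.24
Monthly escrow = $7,515.24 ÷ 12 = $626.27
Shortage spread = $614.16 / 12 = $51.18/mo
Adjusted monthly = $626.27 + $51.18 = $677.45

$677.45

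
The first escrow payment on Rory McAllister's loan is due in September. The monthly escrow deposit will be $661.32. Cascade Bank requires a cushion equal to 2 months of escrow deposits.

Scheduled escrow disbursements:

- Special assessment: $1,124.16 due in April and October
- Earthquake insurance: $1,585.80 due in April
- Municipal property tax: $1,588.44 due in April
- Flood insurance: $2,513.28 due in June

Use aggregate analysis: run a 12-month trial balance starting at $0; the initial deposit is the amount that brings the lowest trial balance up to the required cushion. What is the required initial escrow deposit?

$2,645.28

Cushion = 2 × $661.32 = $1,322.64
Trial balance (start $0, +$661.32 each month, − disbursements):
  Sep: +$661.32 → $661.32
  Oct: +$661.32 − $1,124.16 → $198.48
  Nov: +$661.32 → $859.80
  Dec: +$661.32 → $1,521.12
  Jan: +$661.32 → $2,182.44
  Feb: +$661.32 → $2,843.76
  Mar: +$661.32 → $3,505.08
  Apr: +$661.32 − $4,298.40 → -$132.00
  May: +$661.32 → $529.32
  Jun: +$661.32 − $2,513.28 → -$1,322.64
  Jul: +$661.32 → -$661.32
  Aug: +$661.32 → $0.00
Lowest trial balance = -$1,322.64 (Jun)
Initial deposit = cushion − low point = $1,322.64 − (-$1,322.64) = $2,645.28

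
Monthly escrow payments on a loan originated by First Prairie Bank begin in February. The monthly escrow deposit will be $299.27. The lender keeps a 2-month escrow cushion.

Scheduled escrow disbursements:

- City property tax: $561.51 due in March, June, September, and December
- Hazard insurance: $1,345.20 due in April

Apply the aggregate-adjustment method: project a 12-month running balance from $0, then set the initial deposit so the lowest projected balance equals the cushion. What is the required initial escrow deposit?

$1,607.44

Cushion = 2 × $299.27 = $598.54
Trial balance (start $0, +$299.27 each month, − disbursements):
  Feb: +$299.27 → $299.27
  Mar: +$299.27 − $561.51 → $37.03
  Apr: +$299.27 − $1,345.20 → -$1,008.90
  May: +$299.27 → -$709.63
  Jun: +$299.27 − $561.51 → -$971.87
  Jul: +$299.27 → -$672.60
  Aug: +$299.27 → -$373.33
  Sep: +$299.27 − $561.51 → -$635.57
  Oct: +$299.27 → -$336.30
  Nov: +$299.27 → -$37.03
  Dec: +$299.27 − $561.51 → -$299.27
  Jan: +$299.27 → $0.00
Lowest trial balance = -$1,008.90 (Apr)
Initial deposit = cushion − low point = $598.54 − (-$1,008.90) = $1,607.44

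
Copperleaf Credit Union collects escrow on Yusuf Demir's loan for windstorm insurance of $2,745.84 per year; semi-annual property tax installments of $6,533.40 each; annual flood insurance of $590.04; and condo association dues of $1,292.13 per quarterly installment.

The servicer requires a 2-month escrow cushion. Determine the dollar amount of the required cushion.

Windstorm insurance — $2,745.84 annually
Property tax — $6,533.40 × 2 = $13,066.80 annually
Flood insurance — $590.04 annually
Condo association dues — $1,292.13 × 4 = $5,168.52 annually
Total per year = $2,745.84 + $13,066.80 + $590.04 + $5,168.52 = $21,571.20
Base monthly escrow = $21,571.20 ÷ 12 = $1,797.60
Cushion = 2 × $1,797.60 = $3,595.20

$3,595.20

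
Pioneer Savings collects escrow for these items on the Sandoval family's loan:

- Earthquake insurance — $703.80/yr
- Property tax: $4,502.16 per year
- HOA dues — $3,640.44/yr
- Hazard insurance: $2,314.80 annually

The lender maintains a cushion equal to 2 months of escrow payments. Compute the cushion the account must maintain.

$1,860.20

Earthquake insurance: $703.80/yr
Property tax: $4,502.16/yr
HOA dues: $3,640.44/yr
Hazard insurance: $2,314.80/yr
Yearly total = $11,161.20
Base monthly escrow = $11,161.20 ÷ 12 = $930.10
Reserve = 2 × $930.10 = $1,860.20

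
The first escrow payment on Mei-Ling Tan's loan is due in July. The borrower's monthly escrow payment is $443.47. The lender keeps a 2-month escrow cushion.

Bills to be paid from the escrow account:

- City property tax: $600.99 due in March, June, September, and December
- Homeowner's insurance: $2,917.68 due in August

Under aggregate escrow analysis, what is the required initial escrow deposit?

Cushion = 2 × $443.47 = $886.94
Trial balance (start $0, +$443.47 each month, − disbursements):
  Jul: +$443.47 → $443.47
  Aug: +$443.47 − $2,917.68 → -$2,030.74
  Sep: +$443.47 − $600.99 → -$2,188.26
  Oct: +$443.47 → -$1,744.79
  Nov: +$443.47 → -$1,301.32
  Dec: +$443.47 − $600.99 → -$1,458.84
  Jan: +$443.47 → -$1,015.37
  Feb: +$443.47 → -$571.90
  Mar: +$443.47 − $600.99 → -$729.42
  Apr: +$443.47 → -$285.95
  May: +$443.47 → $157.52
  Jun: +$443.47 − $600.99 → $0.00
Lowest trial balance = -$2,188.26 (Sep)
Initial deposit = cushion − low point = $886.94 − (-$2,188.26) = $3,075.20

$3,075.20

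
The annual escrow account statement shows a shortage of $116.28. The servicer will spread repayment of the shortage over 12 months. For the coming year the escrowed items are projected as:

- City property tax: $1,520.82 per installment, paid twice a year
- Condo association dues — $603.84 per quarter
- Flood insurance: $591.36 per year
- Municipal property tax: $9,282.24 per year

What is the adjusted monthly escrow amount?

City property tax — $1,520.82 × 2 = $3,041.64 annually
Condo association dues — $603.84 × 4 = $2,415.36 annually
Flood insurance — $591.36 annually
Municipal property tax — $9,282.24 annually
Total annual escrow = $15,330.60
Per month = $15,330.60 ÷ 12 = $1,277.55
Shortage per month = $116.28 ÷ 12 = $9.69
Adjusted monthly = $1,277.55 + $9.69 = $1,287.24

$1,287.24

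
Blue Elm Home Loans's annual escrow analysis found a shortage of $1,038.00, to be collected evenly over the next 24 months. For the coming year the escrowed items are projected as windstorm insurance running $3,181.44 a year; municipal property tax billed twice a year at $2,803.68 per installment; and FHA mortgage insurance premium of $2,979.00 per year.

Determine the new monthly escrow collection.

$1,023.90

Windstorm insurance — $3,181.44 annually
Municipal property tax — $2,803.68 × 2 = $5,607.36 annually
FHA mortgage insurance premium — $2,979.00 annually
Annual escrow total = $3,181.44 + $5,607.36 + $2,979.00 = $11,767.80
Monthly escrow = $11,767.80 ÷ 12 = $980.65
Monthly shortage recovery: $1,038.00 ÷ 24 = $43.25
New monthly escrow = $980.65 + $43.25 = $1,023.90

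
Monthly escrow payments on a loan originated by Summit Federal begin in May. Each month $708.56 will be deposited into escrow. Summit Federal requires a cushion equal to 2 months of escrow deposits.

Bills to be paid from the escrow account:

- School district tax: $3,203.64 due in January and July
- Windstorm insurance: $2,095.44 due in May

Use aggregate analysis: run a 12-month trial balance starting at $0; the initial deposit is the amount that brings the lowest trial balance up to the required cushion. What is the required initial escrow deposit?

$4,590.52

Cushion = 2 × $708.56 = $1,417.12
Trial balance (start $0, +$708.56 each month, − disbursements):
  May: +$708.56 − $2,095.44 → -$1,386.88
  Jun: +$708.56 → -$678.32
  Jul: +$708.56 − $3,203.64 → -$3,173.40
  Aug: +$708.56 → -$2,464.84
  Sep: +$708.56 → -$1,756.28
  Oct: +$708.56 → -$1,047.72
  Nov: +$708.56 → -$339.16
  Dec: +$708.56 → $369.40
  Jan: +$708.56 − $3,203.64 → -$2,125.68
  Feb: +$708.56 → -$1,417.12
  Mar: +$708.56 → -$708.56
  Apr: +$708.56 → $0.00
Lowest trial balance = -$3,173.40 (Jul)
Initial deposit = cushion − low point = $1,417.12 − (-$3,173.40) = $4,590.52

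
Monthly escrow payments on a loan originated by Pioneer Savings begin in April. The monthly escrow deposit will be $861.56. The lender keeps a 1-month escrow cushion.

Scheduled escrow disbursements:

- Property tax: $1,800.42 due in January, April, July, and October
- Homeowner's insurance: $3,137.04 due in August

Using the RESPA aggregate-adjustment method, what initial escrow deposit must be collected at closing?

Cushion = 1 × $861.56 = $861.56
Trial balance (start $0, +$861.56 each month, − disbursements):
  Apr: +$861.56 − $1,800.42 → -$938.86
  May: +$861.56 → -$77.30
  Jun: +$861.56 → $784.26
  Jul: +$861.56 − $1,800.42 → -$154.60
  Aug: +$861.56 − $3,137.04 → -$2,430.08
  Sep: +$861.56 → -$1,568.52
  Oct: +$861.56 − $1,800.42 → -$2,507.38
  Nov: +$861.56 → -$1,645.82
  Dec: +$861.56 → -$784.26
  Jan: +$861.56 − $1,800.42 → -$1,723.12
  Feb: +$861.56 → -$861.56
  Mar: +$861.56 → $0.00
Lowest trial balance = -$2,507.38 (Oct)
Initial deposit = cushion − low point = $861.56 − (-$2,507.38) = $3,368.94

$3,368.94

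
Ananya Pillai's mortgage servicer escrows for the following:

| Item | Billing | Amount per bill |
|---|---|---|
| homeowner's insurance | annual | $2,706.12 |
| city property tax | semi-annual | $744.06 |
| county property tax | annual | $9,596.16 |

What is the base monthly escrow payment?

$1,149.20

Homeowner's insurance = $2,706.12
City property tax = $744.06 × 2 = $1,488.12
County property tax = $9,596.16
Annual escrow total = $2,706.12 + $1,488.12 + $9,596.16 = $13,790.40
Base monthly escrow = $13,790.40 ÷ 12 = $1,149.20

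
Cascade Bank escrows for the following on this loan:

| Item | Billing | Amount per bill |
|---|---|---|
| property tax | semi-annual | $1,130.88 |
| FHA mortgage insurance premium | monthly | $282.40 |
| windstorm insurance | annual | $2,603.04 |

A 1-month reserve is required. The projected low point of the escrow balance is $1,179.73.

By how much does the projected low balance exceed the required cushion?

$491.93

Property tax = $1,130.88 × 2 = $2,261.76 per year
FHA mortgage insurance premium = $282.40 × 12 = $3,388.80 per year
Windstorm insurance = $2,603.04 per year
Yearly total = $2,261.76 + $3,388.80 + $2,603.04 = $8,253.60
Monthly escrow = $8,253.60 / 12 = $687.80
Required reserve = 1 × $687.80 = $687.80
Excess over cushion: $1,179.73 − $687.80 = $491.93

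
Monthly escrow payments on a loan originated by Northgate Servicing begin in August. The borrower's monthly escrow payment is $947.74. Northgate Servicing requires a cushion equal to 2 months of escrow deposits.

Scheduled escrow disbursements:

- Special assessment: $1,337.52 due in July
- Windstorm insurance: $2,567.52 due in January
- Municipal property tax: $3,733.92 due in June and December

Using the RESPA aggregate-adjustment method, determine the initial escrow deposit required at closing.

Cushion = 2 × $947.74 = $1,895.48
Trial balance (start $0, +$947.74 each month, − disbursements):
  Aug: +$947.74 → $947.74
  Sep: +$947.74 → $1,895.48
  Oct: +$947.74 → $2,843.22
  Nov: +$947.74 → $3,790.96
  Dec: +$947.74 − $3,733.92 → $1,004.78
  Jan: +$947.74 − $2,567.52 → -$615.00
  Feb: +$947.74 → $332.74
  Mar: +$947.74 → $1,280.48
  Apr: +$947.74 → $2,228.22
  May: +$947.74 → $3,175.96
  Jun: +$947.74 − $3,733.92 → $389.78
  Jul: +$947.74 − $1,337.52 → $0.00
Lowest trial balance = -$615.00 (Jan)
Initial deposit = cushion − low point = $1,895.48 − (-$615.00) = $2,510.48

$2,510.48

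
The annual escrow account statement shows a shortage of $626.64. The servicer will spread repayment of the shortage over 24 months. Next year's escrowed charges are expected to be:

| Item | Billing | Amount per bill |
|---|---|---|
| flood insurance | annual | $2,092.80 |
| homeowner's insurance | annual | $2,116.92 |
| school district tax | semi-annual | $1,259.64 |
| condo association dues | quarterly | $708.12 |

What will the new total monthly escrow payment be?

$822.90

Flood insurance: $2,092.80 annually
Homeowner's insurance: $2,116.92 annually
School district tax: $1,259.64 × 2 = $2,519.28 annually
Condo association dues: $708.12 × 4 = $2,832.48 annually
Total annual escrow = $9,561.48
Base monthly escrow = $9,561.48 ÷ 12 = $796.79
Monthly shortage recovery: $626.64 ÷ 24 = $26.11
New monthly escrow = $796.79 + $26.11 = $822.90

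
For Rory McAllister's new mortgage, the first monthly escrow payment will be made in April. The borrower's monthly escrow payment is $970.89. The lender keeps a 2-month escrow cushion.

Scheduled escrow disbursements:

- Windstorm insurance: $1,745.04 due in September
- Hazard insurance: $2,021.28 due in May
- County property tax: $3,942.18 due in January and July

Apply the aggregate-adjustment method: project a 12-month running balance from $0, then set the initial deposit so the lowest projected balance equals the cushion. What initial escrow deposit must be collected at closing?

Cushion = 2 × $970.89 = $1,941.78
Trial balance (start $0, +$970.89 each month, − disbursements):
  Apr: +$970.89 → $970.89
  May: +$970.89 − $2,021.28 → -$79.50
  Jun: +$970.89 → $891.39
  Jul: +$970.89 − $3,942.18 → -$2,079.90
  Aug: +$970.89 → -$1,109.01
  Sep: +$970.89 − $1,745.04 → -$1,883.16
  Oct: +$970.89 → -$912.27
  Nov: +$970.89 → $58.62
  Dec: +$970.89 → $1,029.51
  Jan: +$970.89 − $3,942.18 → -$1,941.78
  Feb: +$970.89 → -$970.89
  Mar: +$970.89 → $0.00
Lowest trial balance = -$2,079.90 (Jul)
Initial deposit = cushion − low point = $1,941.78 − (-$2,079.90) = $4,021.68

$4,021.68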